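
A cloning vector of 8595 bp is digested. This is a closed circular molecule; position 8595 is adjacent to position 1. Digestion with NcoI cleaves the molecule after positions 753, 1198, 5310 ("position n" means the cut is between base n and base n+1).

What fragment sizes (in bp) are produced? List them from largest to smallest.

Circular molecule, 3 cuts → 3 fragments:
  1198 − 753 = 445 bp
  5310 − 1198 = 4112 bp
  wrap: 8595 − 5310 + 753 = 4038 bp
Sorted largest to smallest: 4112, 4038, 445 bp.

4112, 4038, 445 bp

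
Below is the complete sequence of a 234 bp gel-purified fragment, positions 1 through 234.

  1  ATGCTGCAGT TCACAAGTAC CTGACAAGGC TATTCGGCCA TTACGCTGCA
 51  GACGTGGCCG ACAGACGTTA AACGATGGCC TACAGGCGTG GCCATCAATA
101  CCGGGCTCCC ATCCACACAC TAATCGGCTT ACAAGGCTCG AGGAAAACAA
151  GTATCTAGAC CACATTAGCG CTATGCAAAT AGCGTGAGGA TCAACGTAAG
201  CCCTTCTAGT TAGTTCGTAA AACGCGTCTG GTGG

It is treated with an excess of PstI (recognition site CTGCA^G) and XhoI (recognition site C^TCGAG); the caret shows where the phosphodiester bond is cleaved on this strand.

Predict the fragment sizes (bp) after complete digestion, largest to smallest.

PstI sites (CTGCAG) start at positions 4, 46.
PstI cuts after base 5 of each site (before the last base), so after positions 8, 50.
The XhoI site (CTCGAG) starts at position 137.
XhoI cuts after the first base of each site, so after position 137.
Combined cut positions: 8, 50, 137.
Linear molecule, 3 cuts → 4 fragments:
  1–8 → 8 bp
  9–50 → 42 bp
  51–137 → 87 bp
  138–234 → 97 bp
Sorted largest to smallest: 97, 87, 42, 8 bp.

97, 87, 42, 8 bp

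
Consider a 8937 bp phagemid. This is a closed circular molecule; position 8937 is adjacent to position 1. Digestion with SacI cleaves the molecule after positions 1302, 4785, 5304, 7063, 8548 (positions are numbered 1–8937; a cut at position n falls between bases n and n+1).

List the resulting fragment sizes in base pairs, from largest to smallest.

3483, 1759, 1691, 1485, 519 bp

Circular molecule, 5 cuts → 5 fragments:
  4785 − 1302 = 3483 bp
  5304 − 4785 = 519 bp
  7063 − 5304 = 1759 bp
  8548 − 7063 = 1485 bp
  wrap: 8937 − 8548 + 1302 = 1691 bp
Sorted largest to smallest: 3483, 1759, 1691, 1485, 519 bp.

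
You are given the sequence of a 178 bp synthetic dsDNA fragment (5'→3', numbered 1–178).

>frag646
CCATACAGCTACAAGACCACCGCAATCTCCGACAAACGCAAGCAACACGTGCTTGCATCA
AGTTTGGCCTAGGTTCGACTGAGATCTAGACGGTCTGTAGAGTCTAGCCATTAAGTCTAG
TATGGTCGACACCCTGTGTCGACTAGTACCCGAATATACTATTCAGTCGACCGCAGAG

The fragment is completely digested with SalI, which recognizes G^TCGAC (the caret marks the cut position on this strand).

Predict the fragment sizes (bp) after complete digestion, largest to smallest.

125, 28, 13, 12 bp

SalI sites (GTCGAC) start at positions 125, 138, 166.
SalI cuts after the first base of each site, so after positions 125, 138, 166.
Linear molecule, 3 cuts → 4 fragments:
  1–125 → 125 bp
  126–138 → 13 bp
  139–166 → 28 bp
  167–178 → 12 bp
Sorted largest to smallest: 125, 28, 13, 12 bp.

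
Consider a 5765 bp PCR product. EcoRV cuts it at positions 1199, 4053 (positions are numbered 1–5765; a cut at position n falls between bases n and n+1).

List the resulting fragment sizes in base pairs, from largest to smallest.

2854, 1712, 1199 bp

Linear molecule, 2 cuts → 3 fragments:
  1199 − 0 = 1199 bp
  4053 − 1199 = 2854 bp
  5765 − 4053 = 1712 bp
Sorted largest to smallest: 2854, 1712, 1199 bp.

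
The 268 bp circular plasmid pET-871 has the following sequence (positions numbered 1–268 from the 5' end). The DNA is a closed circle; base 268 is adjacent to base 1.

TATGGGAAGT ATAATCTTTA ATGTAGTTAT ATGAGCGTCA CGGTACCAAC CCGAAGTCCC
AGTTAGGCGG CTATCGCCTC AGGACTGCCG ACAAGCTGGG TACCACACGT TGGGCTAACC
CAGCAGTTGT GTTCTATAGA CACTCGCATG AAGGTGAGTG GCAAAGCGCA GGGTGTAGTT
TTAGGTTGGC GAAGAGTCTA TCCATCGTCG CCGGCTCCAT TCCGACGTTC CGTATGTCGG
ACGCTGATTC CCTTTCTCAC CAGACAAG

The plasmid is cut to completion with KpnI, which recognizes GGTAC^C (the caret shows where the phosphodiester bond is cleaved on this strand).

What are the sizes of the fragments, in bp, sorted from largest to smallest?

211, 57 bp

KpnI sites (GGTACC) start at positions 42, 99.
KpnI cuts after base 5 of each site (before the last base), so after positions 46, 103.
Circular molecule, 2 cuts → 2 fragments:
  47–103 → 57 bp
  104–268 then 1–46 → 165 + 46 = 211 bp
Sorted largest to smallest: 211, 57 bp.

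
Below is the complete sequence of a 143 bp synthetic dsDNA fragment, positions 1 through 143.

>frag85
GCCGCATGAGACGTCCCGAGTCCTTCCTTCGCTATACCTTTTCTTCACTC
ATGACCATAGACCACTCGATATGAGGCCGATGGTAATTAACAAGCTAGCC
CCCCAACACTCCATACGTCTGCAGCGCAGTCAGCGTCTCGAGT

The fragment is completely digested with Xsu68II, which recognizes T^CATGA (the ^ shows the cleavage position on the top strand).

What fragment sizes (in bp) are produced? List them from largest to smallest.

94, 49 bp

The Xsu68II site (TCATGA) starts at position 49.
Xsu68II cuts after the first base of each site, so after position 49.
Linear molecule, 1 cut → 2 fragments:
  1–49 → 49 bp
  50–143 → 94 bp
Sorted largest to smallest: 94, 49 bp.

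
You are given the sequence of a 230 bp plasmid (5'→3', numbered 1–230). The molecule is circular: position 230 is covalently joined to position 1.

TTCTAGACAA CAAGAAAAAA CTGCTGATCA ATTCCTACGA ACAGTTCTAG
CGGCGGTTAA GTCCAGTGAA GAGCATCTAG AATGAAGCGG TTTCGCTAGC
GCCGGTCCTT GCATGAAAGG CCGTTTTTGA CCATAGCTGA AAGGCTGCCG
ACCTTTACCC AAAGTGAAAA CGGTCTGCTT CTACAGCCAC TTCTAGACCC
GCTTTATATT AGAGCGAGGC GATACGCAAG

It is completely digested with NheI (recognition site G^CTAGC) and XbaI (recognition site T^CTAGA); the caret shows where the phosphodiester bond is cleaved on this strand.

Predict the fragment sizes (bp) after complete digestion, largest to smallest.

The NheI site (GCTAGC) starts at position 95.
NheI cuts after the first base of each site, so after position 95.
XbaI sites (TCTAGA) start at positions 2, 76, 192.
XbaI cuts after the first base of each site, so after positions 2, 76, 192.
Combined cut positions: 2, 76, 95, 192.
Circular molecule, 4 cuts → 4 fragments:
  3–76 → 74 bp
  77–95 → 19 bp
  96–192 → 97 bp
  193–230 then 1–2 → 38 + 2 = 40 bp
Sorted largest to smallest: 97, 74, 40, 19 bp.

97, 74, 40, 19 bp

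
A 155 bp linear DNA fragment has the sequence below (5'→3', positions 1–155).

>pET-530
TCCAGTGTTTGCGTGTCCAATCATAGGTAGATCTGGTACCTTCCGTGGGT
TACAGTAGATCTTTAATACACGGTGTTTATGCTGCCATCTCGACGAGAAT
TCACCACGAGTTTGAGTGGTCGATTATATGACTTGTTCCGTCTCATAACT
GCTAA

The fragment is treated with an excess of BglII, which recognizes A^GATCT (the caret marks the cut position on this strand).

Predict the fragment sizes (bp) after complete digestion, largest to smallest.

BglII sites (AGATCT) start at positions 29, 57.
BglII cuts after the first base of each site, so after positions 29, 57.
Linear molecule, 2 cuts → 3 fragments:
  1–29 → 29 bp
  30–57 → 28 bp
  58–155 → 98 bp
Sorted largest to smallest: 98, 29, 28 bp.

98, 29, 28 bp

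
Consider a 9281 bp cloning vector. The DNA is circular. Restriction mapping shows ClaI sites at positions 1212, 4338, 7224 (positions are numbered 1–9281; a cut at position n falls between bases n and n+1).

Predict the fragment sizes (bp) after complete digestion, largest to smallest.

3269, 3126, 2886 bp

Circular molecule, 3 cuts → 3 fragments:
  4338 − 1212 = 3126 bp
  7224 − 4338 = 2886 bp
  wrap: 9281 − 7224 + 1212 = 3269 bp
Sorted largest to smallest: 3269, 3126, 2886 bp.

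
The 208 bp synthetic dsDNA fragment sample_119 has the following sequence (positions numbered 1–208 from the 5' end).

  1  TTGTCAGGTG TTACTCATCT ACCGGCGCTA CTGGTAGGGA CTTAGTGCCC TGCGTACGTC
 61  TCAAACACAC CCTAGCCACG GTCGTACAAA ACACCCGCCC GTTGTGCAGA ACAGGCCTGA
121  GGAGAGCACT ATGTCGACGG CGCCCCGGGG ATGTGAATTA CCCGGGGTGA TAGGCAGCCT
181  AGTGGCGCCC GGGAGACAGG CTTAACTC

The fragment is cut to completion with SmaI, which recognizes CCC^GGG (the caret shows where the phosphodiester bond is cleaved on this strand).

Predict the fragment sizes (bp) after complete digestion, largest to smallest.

SmaI sites (CCCGGG) start at positions 144, 161, 188.
SmaI cuts after base 3 of each site, so after positions 146, 163, 190.
Linear molecule, 3 cuts → 4 fragments:
  1–146 → 146 bp
  147–163 → 17 bp
  164–190 → 27 bp
  191–208 → 18 bp
Sorted largest to smallest: 146, 27, 18, 17 bp.

146, 27, 18, 17 bp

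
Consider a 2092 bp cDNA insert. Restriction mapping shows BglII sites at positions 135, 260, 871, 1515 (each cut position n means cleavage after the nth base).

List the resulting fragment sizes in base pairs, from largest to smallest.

Linear molecule, 4 cuts → 5 fragments:
  135 − 0 = 135 bp
  260 − 135 = 125 bp
  871 − 260 = 611 bp
  1515 − 871 = 644 bp
  2092 − 1515 = 577 bp
Sorted largest to smallest: 644, 611, 577, 135, 125 bp.

644, 611, 577, 135, 125 bp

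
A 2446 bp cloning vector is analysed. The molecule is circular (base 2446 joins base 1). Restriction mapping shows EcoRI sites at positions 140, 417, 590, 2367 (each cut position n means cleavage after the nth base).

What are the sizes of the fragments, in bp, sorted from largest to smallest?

1777, 277, 219, 173 bp

Circular molecule, 4 cuts → 4 fragments:
  417 − 140 = 277 bp
  590 − 417 = 173 bp
  2367 − 590 = 1777 bp
  wrap: 2446 − 2367 + 140 = 219 bp
Sorted largest to smallest: 1777, 277, 219, 173 bp.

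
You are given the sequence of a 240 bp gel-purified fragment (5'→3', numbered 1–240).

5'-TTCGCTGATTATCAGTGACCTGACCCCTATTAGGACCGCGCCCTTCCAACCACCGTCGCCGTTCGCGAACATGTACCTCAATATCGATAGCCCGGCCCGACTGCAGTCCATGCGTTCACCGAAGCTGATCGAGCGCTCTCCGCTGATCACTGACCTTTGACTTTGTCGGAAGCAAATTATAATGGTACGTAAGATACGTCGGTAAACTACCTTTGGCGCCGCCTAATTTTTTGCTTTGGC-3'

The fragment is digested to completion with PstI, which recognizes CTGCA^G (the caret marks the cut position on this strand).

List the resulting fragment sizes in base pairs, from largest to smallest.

The PstI site (CTGCAG) starts at position 101.
PstI cuts after base 5 of each site (before the last base), so after position 105.
Linear molecule, 1 cut → 2 fragments:
  1–105 → 105 bp
  106–240 → 135 bp
Sorted largest to smallest: 135, 105 bp.

135, 105 bp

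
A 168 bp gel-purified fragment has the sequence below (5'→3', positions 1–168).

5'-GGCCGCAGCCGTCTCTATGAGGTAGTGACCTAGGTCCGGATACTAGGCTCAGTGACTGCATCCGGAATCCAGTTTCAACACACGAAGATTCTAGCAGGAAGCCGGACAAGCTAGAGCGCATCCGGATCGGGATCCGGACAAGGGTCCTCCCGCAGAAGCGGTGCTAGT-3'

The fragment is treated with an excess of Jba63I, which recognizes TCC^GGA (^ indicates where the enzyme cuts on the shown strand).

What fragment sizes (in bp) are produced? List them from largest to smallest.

Jba63I sites (TCCGGA) start at positions 35, 61, 121, 133.
Jba63I cuts after base 3 of each site, so after positions 37, 63, 123, 135.
Linear molecule, 4 cuts → 5 fragments:
  1–37 → 37 bp
  38–63 → 26 bp
  64–123 → 60 bp
  124–135 → 12 bp
  136–168 → 33 bp
Sorted largest to smallest: 60, 37, 33, 26, 12 bp.

60, 37, 33, 26, 12 bp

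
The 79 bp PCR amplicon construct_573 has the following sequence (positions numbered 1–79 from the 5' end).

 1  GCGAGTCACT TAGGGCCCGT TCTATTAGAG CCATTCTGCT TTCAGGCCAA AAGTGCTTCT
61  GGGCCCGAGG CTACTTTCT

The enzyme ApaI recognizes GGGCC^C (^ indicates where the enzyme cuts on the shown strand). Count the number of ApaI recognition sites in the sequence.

GGGCCC occurs starting at positions 13, 61.
ApaI cuts at 2 sites.

2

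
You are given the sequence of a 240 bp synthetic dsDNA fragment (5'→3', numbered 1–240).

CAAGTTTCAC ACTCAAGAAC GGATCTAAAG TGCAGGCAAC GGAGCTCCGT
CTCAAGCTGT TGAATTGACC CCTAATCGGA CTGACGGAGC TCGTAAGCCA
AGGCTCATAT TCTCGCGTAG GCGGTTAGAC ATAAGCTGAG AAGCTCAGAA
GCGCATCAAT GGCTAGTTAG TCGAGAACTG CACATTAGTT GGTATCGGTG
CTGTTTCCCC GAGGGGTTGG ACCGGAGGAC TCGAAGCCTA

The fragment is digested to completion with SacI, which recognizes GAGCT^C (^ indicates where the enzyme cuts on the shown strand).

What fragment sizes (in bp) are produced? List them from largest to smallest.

SacI sites (GAGCTC) start at positions 42, 87.
SacI cuts after base 5 of each site (before the last base), so after positions 46, 91.
Linear molecule, 2 cuts → 3 fragments:
  1–46 → 46 bp
  47–91 → 45 bp
  92–240 → 149 bp
Sorted largest to smallest: 149, 46, 45 bp.

149, 46, 45 bp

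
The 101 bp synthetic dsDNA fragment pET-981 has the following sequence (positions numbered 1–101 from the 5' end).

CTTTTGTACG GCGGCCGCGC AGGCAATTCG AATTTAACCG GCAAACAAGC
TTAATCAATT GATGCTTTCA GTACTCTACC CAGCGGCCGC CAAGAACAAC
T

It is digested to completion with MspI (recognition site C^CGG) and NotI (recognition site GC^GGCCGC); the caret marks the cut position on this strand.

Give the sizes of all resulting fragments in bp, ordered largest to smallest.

The MspI site (CCGG) starts at position 38.
MspI cuts after the first base of each site, so after position 38.
NotI sites (GCGGCCGC) start at positions 11, 83.
NotI cuts after base 2 of each site, so after positions 12, 84.
Combined cut positions: 12, 38, 84.
Linear molecule, 3 cuts → 4 fragments:
  1–12 → 12 bp
  13–38 → 26 bp
  39–84 → 46 bp
  85–101 → 17 bp
Sorted largest to smallest: 46, 26, 17, 12 bp.

46, 26, 17, 12 bp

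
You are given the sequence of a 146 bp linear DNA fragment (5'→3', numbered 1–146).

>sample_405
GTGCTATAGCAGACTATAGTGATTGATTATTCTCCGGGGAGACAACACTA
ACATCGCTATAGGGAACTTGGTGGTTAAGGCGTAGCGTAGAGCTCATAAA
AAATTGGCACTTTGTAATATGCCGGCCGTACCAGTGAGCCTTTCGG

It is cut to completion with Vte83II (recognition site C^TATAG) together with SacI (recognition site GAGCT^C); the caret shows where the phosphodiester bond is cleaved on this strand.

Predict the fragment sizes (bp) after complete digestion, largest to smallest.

52, 43, 37, 10, 4 bp

Vte83II sites (CTATAG) start at positions 4, 14, 57.
Vte83II cuts after the first base of each site, so after positions 4, 14, 57.
The SacI site (GAGCTC) starts at position 90.
SacI cuts after base 5 of each site (before the last base), so after position 94.
Combined cut positions: 4, 14, 57, 94.
Linear molecule, 4 cuts → 5 fragments:
  1–4 → 4 bp
  5–14 → 10 bp
  15–57 → 43 bp
  58–94 → 37 bp
  95–146 → 52 bp
Sorted largest to smallest: 52, 43, 37, 10, 4 bp.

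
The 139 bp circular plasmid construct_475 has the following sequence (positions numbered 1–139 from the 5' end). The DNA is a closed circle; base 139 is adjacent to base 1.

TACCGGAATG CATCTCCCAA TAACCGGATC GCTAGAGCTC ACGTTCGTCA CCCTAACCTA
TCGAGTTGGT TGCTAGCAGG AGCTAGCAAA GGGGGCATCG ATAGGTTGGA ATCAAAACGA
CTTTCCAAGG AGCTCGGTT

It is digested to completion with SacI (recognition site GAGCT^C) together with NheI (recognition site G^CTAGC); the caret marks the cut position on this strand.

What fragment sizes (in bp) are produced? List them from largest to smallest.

52, 44, 33, 10 bp

SacI sites (GAGCTC) start at positions 35, 130.
SacI cuts after base 5 of each site (before the last base), so after positions 39, 134.
NheI sites (GCTAGC) start at positions 72, 82.
NheI cuts after the first base of each site, so after positions 72, 82.
Combined cut positions: 39, 72, 82, 134.
Circular molecule, 4 cuts → 4 fragments:
  40–72 → 33 bp
  73–82 → 10 bp
  83–134 → 52 bp
  135–139 then 1–39 → 5 + 39 = 44 bp
Sorted largest to smallest: 52, 44, 33, 10 bp.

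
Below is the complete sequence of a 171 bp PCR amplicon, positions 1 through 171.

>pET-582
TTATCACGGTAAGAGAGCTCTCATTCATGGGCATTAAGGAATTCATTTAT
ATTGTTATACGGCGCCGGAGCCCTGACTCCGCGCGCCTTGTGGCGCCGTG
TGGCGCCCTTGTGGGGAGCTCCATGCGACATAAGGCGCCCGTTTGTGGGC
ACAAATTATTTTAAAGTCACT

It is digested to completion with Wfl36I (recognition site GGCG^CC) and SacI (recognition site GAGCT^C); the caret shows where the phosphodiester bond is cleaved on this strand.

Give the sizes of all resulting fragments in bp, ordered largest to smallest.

Wfl36I sites (GGCGCC) start at positions 61, 92, 102, 134.
Wfl36I cuts after base 4 of each site, so after positions 64, 95, 105, 137.
SacI sites (GAGCTC) start at positions 15, 116.
SacI cuts after base 5 of each site (before the last base), so after positions 19, 120.
Combined cut positions: 19, 64, 95, 105, 120, 137.
Linear molecule, 6 cuts → 7 fragments:
  1–19 → 19 bp
  20–64 → 45 bp
  65–95 → 31 bp
  96–105 → 10 bp
  106–120 → 15 bp
  121–137 → 17 bp
  138–171 → 34 bp
Sorted largest to smallest: 45, 34, 31, 19, 17, 15, 10 bp.

45, 34, 31, 19, 17, 15, 10 bp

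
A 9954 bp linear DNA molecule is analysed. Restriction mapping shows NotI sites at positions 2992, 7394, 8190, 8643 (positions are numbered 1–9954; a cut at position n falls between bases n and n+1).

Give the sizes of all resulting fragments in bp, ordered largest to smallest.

Linear molecule, 4 cuts → 5 fragments:
  2992 − 0 = 2992 bp
  7394 − 2992 = 4402 bp
  8190 − 7394 = 796 bp
  8643 − 8190 = 453 bp
  9954 − 8643 = 1311 bp
Sorted largest to smallest: 4402, 2992, 1311, 796, 453 bp.

4402, 2992, 1311, 796, 453 bp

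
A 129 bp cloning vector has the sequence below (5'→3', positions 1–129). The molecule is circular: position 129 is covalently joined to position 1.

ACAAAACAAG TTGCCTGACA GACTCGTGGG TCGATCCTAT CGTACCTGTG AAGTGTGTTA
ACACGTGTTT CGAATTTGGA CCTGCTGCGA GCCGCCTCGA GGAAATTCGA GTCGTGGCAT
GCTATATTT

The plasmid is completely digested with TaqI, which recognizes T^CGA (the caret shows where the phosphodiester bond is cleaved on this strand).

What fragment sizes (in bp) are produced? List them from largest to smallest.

TaqI sites (TCGA) start at positions 31, 70, 97, 107.
TaqI cuts after the first base of each site, so after positions 31, 70, 97, 107.
Circular molecule, 4 cuts → 4 fragments:
  32–70 → 39 bp
  71–97 → 27 bp
  98–107 → 10 bp
  108–129 then 1–31 → 22 + 31 = 53 bp
Sorted largest to smallest: 53, 39, 27, 10 bp.

53, 39, 27, 10 bp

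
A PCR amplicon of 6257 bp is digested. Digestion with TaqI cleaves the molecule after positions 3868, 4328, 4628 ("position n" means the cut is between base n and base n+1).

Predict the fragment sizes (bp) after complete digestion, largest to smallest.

3868, 1629, 460, 300 bp

Linear molecule, 3 cuts → 4 fragments:
  3868 − 0 = 3868 bp
  4328 − 3868 = 460 bp
  4628 − 4328 = 300 bp
  6257 − 4628 = 1629 bp
Sorted largest to smallest: 3868, 1629, 460, 300 bp.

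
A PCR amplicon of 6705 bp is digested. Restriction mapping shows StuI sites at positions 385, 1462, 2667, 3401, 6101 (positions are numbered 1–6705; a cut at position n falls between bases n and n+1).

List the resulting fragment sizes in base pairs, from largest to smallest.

Linear molecule, 5 cuts → 6 fragments:
  385 − 0 = 385 bp
  1462 − 385 = 1077 bp
  2667 − 1462 = 1205 bp
  3401 − 2667 = 734 bp
  6101 − 3401 = 2700 bp
  6705 − 6101 = 604 bp
Sorted largest to smallest: 2700, 1205, 1077, 734, 604, 385 bp.

2700, 1205, 1077, 734, 604, 385 bp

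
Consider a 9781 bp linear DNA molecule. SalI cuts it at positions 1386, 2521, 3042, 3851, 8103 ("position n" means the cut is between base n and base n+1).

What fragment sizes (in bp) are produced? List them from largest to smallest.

Linear molecule, 5 cuts → 6 fragments:
  1386 − 0 = 1386 bp
  2521 − 1386 = 1135 bp
  3042 − 2521 = 521 bp
  3851 − 3042 = 809 bp
  8103 − 3851 = 4252 bp
  9781 − 8103 = 1678 bp
Sorted largest to smallest: 4252, 1678, 1386, 1135, 809, 521 bp.

4252, 1678, 1386, 1135, 809, 521 bp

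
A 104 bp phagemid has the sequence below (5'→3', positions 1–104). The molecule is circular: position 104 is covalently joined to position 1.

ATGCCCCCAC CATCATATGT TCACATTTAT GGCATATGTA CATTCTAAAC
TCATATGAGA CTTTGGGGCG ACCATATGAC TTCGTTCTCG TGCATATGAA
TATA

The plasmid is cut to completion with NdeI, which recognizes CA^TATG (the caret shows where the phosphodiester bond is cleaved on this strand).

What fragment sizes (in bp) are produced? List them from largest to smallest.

25, 21, 20, 19, 19 bp

NdeI sites (CATATG) start at positions 14, 33, 52, 73, 93.
NdeI cuts after base 2 of each site, so after positions 15, 34, 53, 74, 94.
Circular molecule, 5 cuts → 5 fragments:
  16–34 → 19 bp
  35–53 → 19 bp
  54–74 → 21 bp
  75–94 → 20 bp
  95–104 then 1–15 → 10 + 15 = 25 bp
Sorted largest to smallest: 25, 21, 20, 19, 19 bp.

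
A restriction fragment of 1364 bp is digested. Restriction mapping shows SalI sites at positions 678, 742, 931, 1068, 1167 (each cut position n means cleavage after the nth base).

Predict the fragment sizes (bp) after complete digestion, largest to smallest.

Linear molecule, 5 cuts → 6 fragments:
  678 − 0 = 678 bp
  742 − 678 = 64 bp
  931 − 742 = 189 bp
  1068 − 931 = 137 bp
  1167 − 1068 = 99 bp
  1364 − 1167 = 197 bp
Sorted largest to smallest: 678, 197, 189, 137, 99, 64 bp.

678, 197, 189, 137, 99, 64 bp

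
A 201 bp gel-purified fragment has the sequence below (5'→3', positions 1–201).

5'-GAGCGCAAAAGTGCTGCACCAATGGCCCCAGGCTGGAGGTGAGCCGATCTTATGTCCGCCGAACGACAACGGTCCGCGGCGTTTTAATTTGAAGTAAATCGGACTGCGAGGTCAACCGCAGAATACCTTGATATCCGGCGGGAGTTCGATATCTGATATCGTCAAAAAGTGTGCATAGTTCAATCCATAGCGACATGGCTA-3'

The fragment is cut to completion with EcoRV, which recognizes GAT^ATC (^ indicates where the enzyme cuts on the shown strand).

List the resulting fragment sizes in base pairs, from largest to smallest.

132, 44, 18, 7 bp

EcoRV sites (GATATC) start at positions 130, 148, 155.
EcoRV cuts after base 3 of each site, so after positions 132, 150, 157.
Linear molecule, 3 cuts → 4 fragments:
  1–132 → 132 bp
  133–150 → 18 bp
  151–157 → 7 bp
  158–201 → 44 bp
Sorted largest to smallest: 132, 44, 18, 7 bp.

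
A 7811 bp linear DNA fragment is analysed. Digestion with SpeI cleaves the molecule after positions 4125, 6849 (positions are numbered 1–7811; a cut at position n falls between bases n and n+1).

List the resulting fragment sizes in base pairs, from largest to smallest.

Linear molecule, 2 cuts → 3 fragments:
  4125 − 0 = 4125 bp
  6849 − 4125 = 2724 bp
  7811 − 6849 = 962 bp
Sorted largest to smallest: 4125, 2724, 962 bp.

4125, 2724, 962 bp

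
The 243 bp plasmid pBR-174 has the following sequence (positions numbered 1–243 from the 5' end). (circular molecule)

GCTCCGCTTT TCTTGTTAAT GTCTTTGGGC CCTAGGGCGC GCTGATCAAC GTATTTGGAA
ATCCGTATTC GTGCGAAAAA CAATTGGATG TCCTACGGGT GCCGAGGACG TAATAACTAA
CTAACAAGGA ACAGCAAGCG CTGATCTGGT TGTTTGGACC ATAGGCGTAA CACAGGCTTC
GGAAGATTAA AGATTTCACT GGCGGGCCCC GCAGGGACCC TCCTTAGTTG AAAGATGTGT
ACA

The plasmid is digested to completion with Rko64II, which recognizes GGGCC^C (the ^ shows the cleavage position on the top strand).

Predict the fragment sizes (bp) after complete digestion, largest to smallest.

Rko64II sites (GGGCCC) start at positions 27, 204.
Rko64II cuts after base 5 of each site (before the last base), so after positions 31, 208.
Circular molecule, 2 cuts → 2 fragments:
  32–208 → 177 bp
  209–243 then 1–31 → 35 + 31 = 66 bp
Sorted largest to smallest: 177, 66 bp.

177, 66 bp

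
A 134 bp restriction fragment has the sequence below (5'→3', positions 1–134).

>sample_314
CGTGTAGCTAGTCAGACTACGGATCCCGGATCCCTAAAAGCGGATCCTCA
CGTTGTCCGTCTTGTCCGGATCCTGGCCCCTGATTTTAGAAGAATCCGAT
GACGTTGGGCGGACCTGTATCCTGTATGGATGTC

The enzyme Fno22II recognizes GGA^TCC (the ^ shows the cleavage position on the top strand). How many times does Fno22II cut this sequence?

4

GGATCC occurs starting at positions 21, 28, 42, 68.
Fno22II cuts at 4 sites.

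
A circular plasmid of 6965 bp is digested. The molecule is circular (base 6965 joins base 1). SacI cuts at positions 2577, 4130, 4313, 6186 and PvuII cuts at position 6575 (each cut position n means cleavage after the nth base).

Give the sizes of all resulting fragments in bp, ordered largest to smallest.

2967, 1873, 1553, 389, 183 bp

Combined cut positions (sorted): 2577, 4130, 4313, 6186, 6575.
Circular molecule, 5 cuts → 5 fragments:
  4130 − 2577 = 1553 bp
  4313 − 4130 = 183 bp
  6186 − 4313 = 1873 bp
  6575 − 6186 = 389 bp
  wrap: 6965 − 6575 + 2577 = 2967 bp
Sorted largest to smallest: 2967, 1873, 1553, 389, 183 bp.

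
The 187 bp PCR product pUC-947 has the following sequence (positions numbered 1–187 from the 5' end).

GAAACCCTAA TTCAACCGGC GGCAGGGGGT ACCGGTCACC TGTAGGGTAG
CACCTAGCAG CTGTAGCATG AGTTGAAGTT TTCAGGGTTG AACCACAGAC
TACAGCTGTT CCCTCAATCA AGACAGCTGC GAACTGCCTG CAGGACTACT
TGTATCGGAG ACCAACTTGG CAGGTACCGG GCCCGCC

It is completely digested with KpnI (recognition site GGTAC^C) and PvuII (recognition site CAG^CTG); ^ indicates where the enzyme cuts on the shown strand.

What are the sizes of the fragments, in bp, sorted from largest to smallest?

51, 45, 32, 28, 21, 10 bp

KpnI sites (GGTACC) start at positions 28, 173.
KpnI cuts after base 5 of each site (before the last base), so after positions 32, 177.
PvuII sites (CAGCTG) start at positions 58, 103, 124.
PvuII cuts after base 3 of each site, so after positions 60, 105, 126.
Combined cut positions: 32, 60, 105, 126, 177.
Linear molecule, 5 cuts → 6 fragments:
  1–32 → 32 bp
  33–60 → 28 bp
  61–105 → 45 bp
  106–126 → 21 bp
  127–177 → 51 bp
  178–187 → 10 bp
Sorted largest to smallest: 51, 45, 32, 28, 21, 10 bp.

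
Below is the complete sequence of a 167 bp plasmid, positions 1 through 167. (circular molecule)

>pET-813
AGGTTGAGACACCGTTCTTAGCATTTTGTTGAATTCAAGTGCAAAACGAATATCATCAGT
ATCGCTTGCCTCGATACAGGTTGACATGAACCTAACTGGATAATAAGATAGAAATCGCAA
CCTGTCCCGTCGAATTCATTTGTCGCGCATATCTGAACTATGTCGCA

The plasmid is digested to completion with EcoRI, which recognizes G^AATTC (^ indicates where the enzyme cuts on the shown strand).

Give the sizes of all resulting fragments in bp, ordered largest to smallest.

101, 66 bp

EcoRI sites (GAATTC) start at positions 31, 132.
EcoRI cuts after the first base of each site, so after positions 31, 132.
Circular molecule, 2 cuts → 2 fragments:
  32–132 → 101 bp
  133–167 then 1–31 → 35 + 31 = 66 bp
Sorted largest to smallest: 101, 66 bp.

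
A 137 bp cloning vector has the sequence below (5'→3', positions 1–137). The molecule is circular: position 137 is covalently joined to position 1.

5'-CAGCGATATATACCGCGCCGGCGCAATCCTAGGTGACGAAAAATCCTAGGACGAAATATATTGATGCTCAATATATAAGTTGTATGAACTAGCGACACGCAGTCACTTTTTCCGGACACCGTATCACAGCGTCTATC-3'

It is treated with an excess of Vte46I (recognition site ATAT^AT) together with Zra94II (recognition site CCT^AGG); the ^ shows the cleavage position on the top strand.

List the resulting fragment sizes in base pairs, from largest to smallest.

72, 21, 17, 15, 12 bp

Vte46I sites (ATATAT) start at positions 6, 56, 71.
Vte46I cuts after base 4 of each site, so after positions 9, 59, 74.
Zra94II sites (CCTAGG) start at positions 28, 45.
Zra94II cuts after base 3 of each site, so after positions 30, 47.
Combined cut positions: 9, 30, 47, 59, 74.
Circular molecule, 5 cuts → 5 fragments:
  10–30 → 21 bp
  31–47 → 17 bp
  48–59 → 12 bp
  60–74 → 15 bp
  75–137 then 1–9 → 63 + 9 = 72 bp
Sorted largest to smallest: 72, 21, 17, 15, 12 bp.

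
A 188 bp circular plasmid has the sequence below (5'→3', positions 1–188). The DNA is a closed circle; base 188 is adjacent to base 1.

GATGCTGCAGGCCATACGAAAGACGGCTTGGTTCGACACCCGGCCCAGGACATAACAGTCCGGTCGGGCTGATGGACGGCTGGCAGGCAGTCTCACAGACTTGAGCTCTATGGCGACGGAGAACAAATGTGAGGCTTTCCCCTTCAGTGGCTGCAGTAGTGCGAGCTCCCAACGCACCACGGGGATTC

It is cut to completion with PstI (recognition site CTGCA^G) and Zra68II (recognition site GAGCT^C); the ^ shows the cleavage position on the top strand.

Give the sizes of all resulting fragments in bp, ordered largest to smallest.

PstI sites (CTGCAG) start at positions 5, 151.
PstI cuts after base 5 of each site (before the last base), so after positions 9, 155.
Zra68II sites (GAGCTC) start at positions 103, 163.
Zra68II cuts after base 5 of each site (before the last base), so after positions 107, 167.
Combined cut positions: 9, 107, 155, 167.
Circular molecule, 4 cuts → 4 fragments:
  10–107 → 98 bp
  108–155 → 48 bp
  156–167 → 12 bp
  168–188 then 1–9 → 21 + 9 = 30 bp
Sorted largest to smallest: 98, 48, 30, 12 bp.

98, 48, 30, 12 bp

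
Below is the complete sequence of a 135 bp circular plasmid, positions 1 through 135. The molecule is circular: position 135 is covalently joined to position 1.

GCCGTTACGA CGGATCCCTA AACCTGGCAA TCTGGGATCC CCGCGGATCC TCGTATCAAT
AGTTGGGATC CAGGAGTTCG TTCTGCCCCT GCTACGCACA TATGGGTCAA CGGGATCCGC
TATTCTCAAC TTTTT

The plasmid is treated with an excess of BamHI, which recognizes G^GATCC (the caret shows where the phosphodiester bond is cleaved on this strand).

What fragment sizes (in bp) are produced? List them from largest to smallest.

47, 34, 23, 21, 10 bp

BamHI sites (GGATCC) start at positions 12, 35, 45, 66, 113.
BamHI cuts after the first base of each site, so after positions 12, 35, 45, 66, 113.
Circular molecule, 5 cuts → 5 fragments:
  13–35 → 23 bp
  36–45 → 10 bp
  46–66 → 21 bp
  67–113 → 47 bp
  114–135 then 1–12 → 22 + 12 = 34 bp
Sorted largest to smallest: 47, 34, 23, 21, 10 bp.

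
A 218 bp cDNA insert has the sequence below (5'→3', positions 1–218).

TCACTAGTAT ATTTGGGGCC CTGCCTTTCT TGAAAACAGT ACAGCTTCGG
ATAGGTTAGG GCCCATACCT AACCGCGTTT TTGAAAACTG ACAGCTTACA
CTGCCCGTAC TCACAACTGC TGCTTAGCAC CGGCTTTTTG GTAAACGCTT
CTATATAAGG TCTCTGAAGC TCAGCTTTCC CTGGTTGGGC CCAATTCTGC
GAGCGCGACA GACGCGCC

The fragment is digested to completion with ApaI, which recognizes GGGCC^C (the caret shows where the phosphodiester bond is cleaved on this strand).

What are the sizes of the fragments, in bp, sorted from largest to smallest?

128, 43, 27, 20 bp

ApaI sites (GGGCCC) start at positions 16, 59, 187.
ApaI cuts after base 5 of each site (before the last base), so after positions 20, 63, 191.
Linear molecule, 3 cuts → 4 fragments:
  1–20 → 20 bp
  21–63 → 43 bp
  64–191 → 128 bp
  192–218 → 27 bp
Sorted largest to smallest: 128, 43, 27, 20 bp.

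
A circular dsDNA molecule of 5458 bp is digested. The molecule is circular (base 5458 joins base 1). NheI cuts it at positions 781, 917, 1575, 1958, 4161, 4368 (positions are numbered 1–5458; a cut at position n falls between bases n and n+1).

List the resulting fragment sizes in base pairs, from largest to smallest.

Circular molecule, 6 cuts → 6 fragments:
  917 − 781 = 136 bp
  1575 − 917 = 658 bp
  1958 − 1575 = 383 bp
  4161 − 1958 = 2203 bp
  4368 − 4161 = 207 bp
  wrap: 5458 − 4368 + 781 = 1871 bp
Sorted largest to smallest: 2203, 1871, 658, 383, 207, 136 bp.

2203, 1871, 658, 383, 207, 136 bp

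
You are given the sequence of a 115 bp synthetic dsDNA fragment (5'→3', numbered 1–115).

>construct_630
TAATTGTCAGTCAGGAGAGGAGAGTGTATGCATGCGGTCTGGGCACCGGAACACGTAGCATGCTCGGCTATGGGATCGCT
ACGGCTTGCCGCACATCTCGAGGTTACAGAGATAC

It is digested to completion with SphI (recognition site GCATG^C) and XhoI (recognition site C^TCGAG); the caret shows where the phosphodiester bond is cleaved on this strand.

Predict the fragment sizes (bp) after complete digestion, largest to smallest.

SphI sites (GCATGC) start at positions 30, 58.
SphI cuts after base 5 of each site (before the last base), so after positions 34, 62.
The XhoI site (CTCGAG) starts at position 97.
XhoI cuts after the first base of each site, so after position 97.
Combined cut positions: 34, 62, 97.
Linear molecule, 3 cuts → 4 fragments:
  1–34 → 34 bp
  35–62 → 28 bp
  63–97 → 35 bp
  98–115 → 18 bp
Sorted largest to smallest: 35, 34, 28, 18 bp.

35, 34, 28, 18 bp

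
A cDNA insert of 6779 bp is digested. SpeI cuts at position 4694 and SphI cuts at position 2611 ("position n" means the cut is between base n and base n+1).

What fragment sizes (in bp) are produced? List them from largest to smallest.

2611, 2085, 2083 bp

Combined cut positions (sorted): 2611, 4694.
Linear molecule, 2 cuts → 3 fragments:
  2611 − 0 = 2611 bp
  4694 − 2611 = 2083 bp
  6779 − 4694 = 2085 bp
Sorted largest to smallest: 2611, 2085, 2083 bp.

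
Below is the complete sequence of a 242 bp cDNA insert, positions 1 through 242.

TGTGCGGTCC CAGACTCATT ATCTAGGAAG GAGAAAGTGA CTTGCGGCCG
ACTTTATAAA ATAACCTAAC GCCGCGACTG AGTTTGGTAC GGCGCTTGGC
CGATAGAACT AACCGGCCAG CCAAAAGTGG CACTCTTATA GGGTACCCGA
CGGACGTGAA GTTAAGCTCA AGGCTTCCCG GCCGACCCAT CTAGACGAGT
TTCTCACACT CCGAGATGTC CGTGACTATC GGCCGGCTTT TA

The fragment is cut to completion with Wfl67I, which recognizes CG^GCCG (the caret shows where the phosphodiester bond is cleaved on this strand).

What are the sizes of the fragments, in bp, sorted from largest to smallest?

Wfl67I sites (CGGCCG) start at positions 45, 179, 230.
Wfl67I cuts after base 2 of each site, so after positions 46, 180, 231.
Linear molecule, 3 cuts → 4 fragments:
  1–46 → 46 bp
  47–180 → 134 bp
  181–231 → 51 bp
  232–242 → 11 bp
Sorted largest to smallest: 134, 51, 46, 11 bp.

134, 51, 46, 11 bp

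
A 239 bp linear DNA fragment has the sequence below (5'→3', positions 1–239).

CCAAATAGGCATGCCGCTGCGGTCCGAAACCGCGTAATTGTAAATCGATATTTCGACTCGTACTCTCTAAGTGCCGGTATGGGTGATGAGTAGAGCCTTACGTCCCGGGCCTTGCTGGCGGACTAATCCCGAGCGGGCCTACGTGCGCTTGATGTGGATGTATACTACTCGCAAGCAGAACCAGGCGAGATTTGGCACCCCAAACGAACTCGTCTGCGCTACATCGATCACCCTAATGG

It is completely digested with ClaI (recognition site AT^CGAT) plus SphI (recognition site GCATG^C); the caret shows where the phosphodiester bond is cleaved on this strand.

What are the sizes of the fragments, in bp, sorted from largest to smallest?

ClaI sites (ATCGAT) start at positions 44, 223.
ClaI cuts after base 2 of each site, so after positions 45, 224.
The SphI site (GCATGC) starts at position 9.
SphI cuts after base 5 of each site (before the last base), so after position 13.
Combined cut positions: 13, 45, 224.
Linear molecule, 3 cuts → 4 fragments:
  1–13 → 13 bp
  14–45 → 32 bp
  46–224 → 179 bp
  225–239 → 15 bp
Sorted largest to smallest: 179, 32, 15, 13 bp.

179, 32, 15, 13 bp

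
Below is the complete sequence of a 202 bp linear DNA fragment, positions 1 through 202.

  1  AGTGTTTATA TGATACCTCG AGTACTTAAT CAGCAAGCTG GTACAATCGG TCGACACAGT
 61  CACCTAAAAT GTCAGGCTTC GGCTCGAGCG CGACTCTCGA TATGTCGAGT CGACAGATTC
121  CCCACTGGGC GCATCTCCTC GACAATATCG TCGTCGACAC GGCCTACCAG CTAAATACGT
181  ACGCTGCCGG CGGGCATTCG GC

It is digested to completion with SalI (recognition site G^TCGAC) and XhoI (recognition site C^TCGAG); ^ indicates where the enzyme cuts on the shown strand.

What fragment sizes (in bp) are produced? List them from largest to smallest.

SalI sites (GTCGAC) start at positions 50, 109, 153.
SalI cuts after the first base of each site, so after positions 50, 109, 153.
XhoI sites (CTCGAG) start at positions 17, 83.
XhoI cuts after the first base of each site, so after positions 17, 83.
Combined cut positions: 17, 50, 83, 109, 153.
Linear molecule, 5 cuts → 6 fragments:
  1–17 → 17 bp
  18–50 → 33 bp
  51–83 → 33 bp
  84–109 → 26 bp
  110–153 → 44 bp
  154–202 → 49 bp
Sorted largest to smallest: 49, 44, 33, 33, 26, 17 bp.

49, 44, 33, 33, 26, 17 bp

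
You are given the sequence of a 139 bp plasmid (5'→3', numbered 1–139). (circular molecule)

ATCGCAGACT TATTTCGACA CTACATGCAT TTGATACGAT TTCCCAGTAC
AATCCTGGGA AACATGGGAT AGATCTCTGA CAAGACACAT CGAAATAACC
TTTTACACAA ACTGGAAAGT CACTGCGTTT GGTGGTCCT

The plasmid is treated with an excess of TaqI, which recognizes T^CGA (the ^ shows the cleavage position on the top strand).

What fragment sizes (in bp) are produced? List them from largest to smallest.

75, 64 bp

TaqI sites (TCGA) start at positions 15, 90.
TaqI cuts after the first base of each site, so after positions 15, 90.
Circular molecule, 2 cuts → 2 fragments:
  16–90 → 75 bp
  91–139 then 1–15 → 49 + 15 = 64 bp
Sorted largest to smallest: 75, 64 bp.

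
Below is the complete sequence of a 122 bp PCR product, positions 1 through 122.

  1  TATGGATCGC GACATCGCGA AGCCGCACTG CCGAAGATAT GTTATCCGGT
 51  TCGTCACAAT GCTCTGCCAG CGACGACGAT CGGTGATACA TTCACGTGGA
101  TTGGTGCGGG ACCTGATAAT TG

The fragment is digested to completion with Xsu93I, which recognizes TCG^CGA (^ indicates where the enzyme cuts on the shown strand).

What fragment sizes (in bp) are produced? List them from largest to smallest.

Xsu93I sites (TCGCGA) start at positions 7, 15.
Xsu93I cuts after base 3 of each site, so after positions 9, 17.
Linear molecule, 2 cuts → 3 fragments:
  1–9 → 9 bp
  10–17 → 8 bp
  18–122 → 105 bp
Sorted largest to smallest: 105, 9, 8 bp.

105, 9, 8 bp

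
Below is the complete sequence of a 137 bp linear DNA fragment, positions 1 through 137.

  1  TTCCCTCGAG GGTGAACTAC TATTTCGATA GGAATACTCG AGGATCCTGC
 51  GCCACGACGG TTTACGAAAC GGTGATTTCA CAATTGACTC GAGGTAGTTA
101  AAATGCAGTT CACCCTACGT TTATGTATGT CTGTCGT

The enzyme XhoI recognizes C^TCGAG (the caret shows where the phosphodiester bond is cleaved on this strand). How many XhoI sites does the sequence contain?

3

CTCGAG occurs starting at positions 5, 37, 88.
XhoI cuts at 3 sites.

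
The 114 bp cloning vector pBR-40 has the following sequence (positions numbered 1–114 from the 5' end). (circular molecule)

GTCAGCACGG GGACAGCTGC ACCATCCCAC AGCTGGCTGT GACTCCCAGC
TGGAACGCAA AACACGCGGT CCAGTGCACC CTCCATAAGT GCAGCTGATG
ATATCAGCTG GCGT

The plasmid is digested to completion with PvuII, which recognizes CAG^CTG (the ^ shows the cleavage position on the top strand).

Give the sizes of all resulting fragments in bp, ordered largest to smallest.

45, 23, 17, 16, 13 bp

PvuII sites (CAGCTG) start at positions 14, 30, 47, 92, 105.
PvuII cuts after base 3 of each site, so after positions 16, 32, 49, 94, 107.
Circular molecule, 5 cuts → 5 fragments:
  17–32 → 16 bp
  33–49 → 17 bp
  50–94 → 45 bp
  95–107 → 13 bp
  108–114 then 1–16 → 7 + 16 = 23 bp
Sorted largest to smallest: 45, 23, 17, 16, 13 bp.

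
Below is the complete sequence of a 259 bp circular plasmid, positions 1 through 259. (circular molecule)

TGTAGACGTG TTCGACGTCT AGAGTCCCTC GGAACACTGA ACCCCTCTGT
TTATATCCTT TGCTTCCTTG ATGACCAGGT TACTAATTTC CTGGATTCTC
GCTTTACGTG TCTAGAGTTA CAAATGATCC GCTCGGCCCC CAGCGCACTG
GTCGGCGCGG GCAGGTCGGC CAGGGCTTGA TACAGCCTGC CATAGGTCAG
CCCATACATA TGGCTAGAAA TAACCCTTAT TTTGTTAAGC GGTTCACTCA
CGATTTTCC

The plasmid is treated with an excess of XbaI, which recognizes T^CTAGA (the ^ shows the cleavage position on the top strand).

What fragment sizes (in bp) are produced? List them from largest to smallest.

XbaI sites (TCTAGA) start at positions 18, 111.
XbaI cuts after the first base of each site, so after positions 18, 111.
Circular molecule, 2 cuts → 2 fragments:
  19–111 → 93 bp
  112–259 then 1–18 → 148 + 18 = 166 bp
Sorted largest to smallest: 166, 93 bp.

166, 93 bp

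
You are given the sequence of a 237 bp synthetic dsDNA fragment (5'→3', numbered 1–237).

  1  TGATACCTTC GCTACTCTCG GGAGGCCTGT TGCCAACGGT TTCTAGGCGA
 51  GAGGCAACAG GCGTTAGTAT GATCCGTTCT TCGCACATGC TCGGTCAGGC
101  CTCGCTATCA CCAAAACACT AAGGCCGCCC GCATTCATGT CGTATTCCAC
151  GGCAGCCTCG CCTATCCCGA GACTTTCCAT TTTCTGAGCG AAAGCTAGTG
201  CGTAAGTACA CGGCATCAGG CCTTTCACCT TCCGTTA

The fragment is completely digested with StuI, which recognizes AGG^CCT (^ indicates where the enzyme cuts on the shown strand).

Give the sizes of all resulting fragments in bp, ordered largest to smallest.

121, 74, 25, 17 bp

StuI sites (AGGCCT) start at positions 23, 97, 218.
StuI cuts after base 3 of each site, so after positions 25, 99, 220.
Linear molecule, 3 cuts → 4 fragments:
  1–25 → 25 bp
  26–99 → 74 bp
  100–220 → 121 bp
  221–237 → 17 bp
Sorted largest to smallest: 121, 74, 25, 17 bp.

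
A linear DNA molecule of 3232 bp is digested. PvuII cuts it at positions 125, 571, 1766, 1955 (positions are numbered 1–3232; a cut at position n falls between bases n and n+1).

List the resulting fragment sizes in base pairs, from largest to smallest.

Linear molecule, 4 cuts → 5 fragments:
  125 − 0 = 125 bp
  571 − 125 = 446 bp
  1766 − 571 = 1195 bp
  1955 − 1766 = 189 bp
  3232 − 1955 = 1277 bp
Sorted largest to smallest: 1277, 1195, 446, 189, 125 bp.

1277, 1195, 446, 189, 125 bp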